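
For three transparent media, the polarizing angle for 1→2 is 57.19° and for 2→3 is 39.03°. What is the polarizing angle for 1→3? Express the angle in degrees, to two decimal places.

θ_B ≈ 51.51°

n₂/n₁ = tan 57.19° = 1.5511 and n₃/n₂ = tan 39.03° = 0.8107.
So n₃/n₁ = (n₂/n₁)(n₃/n₂) = 1.5511 × 0.8107 = 1.2574.
θ_B(1→3) = arctan(1.2574) = 51.51°.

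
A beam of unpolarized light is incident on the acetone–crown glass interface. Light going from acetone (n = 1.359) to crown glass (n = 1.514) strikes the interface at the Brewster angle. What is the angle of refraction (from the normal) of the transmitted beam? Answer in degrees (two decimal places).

θ_B = arctan(n₂/n₁) = arctan(1.514/1.359) = 48.09°.
The refracted ray is perpendicular to the reflected ray, so θ_t = 90° − θ_B = 41.91°.

θ_t ≈ 41.91°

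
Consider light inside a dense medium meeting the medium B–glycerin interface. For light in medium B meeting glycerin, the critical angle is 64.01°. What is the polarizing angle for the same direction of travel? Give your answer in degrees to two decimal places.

sin θ_c = n₂/n₁, so n₂/n₁ = sin 64.01° = 0.8989.
Brewster: tan θ_B = n₂/n₁ = 0.8989.
θ_B = arctan(0.8989) = 41.95°.

θ_B ≈ 41.95°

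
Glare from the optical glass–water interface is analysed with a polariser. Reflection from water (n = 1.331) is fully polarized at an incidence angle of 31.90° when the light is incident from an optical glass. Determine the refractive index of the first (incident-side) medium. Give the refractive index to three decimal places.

Brewster's law: tan θ_B = n₂/n₁ (light incident in an optical glass, refracted into water).
n₁ = n₂ / tan θ_B = 1.331 / tan 31.90° = 2.138.

n ≈ 2.138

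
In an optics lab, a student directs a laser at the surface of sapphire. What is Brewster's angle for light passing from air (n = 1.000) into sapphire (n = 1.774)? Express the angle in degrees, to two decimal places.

tan θ_B = n₂/n₁ = 1.774/1.000 = 1.7740.
So θ_B = arctan 1.7740 = 60.59°.

θ_B ≈ 60.59°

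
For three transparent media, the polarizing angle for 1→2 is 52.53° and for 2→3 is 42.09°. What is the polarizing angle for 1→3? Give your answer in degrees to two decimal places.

tan θ_B(1→2) = n₂/n₁ = tan 52.53° = 1.3046.
tan θ_B(2→3) = n₃/n₂ = tan 42.09° = 0.9033.
Multiplying, n₃/n₁ = 1.3046 × 0.9033 = 1.1784, and θ_B(1→3) = arctan 1.1784 = 49.68°.

θ_B ≈ 49.68°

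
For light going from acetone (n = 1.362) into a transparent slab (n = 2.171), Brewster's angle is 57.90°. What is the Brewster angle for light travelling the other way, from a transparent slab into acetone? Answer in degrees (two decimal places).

θ_B' ≈ 32.10°

The two Brewster angles are complementary: θ_B' = 90° − θ_B = 90° − 57.90° = 32.10°.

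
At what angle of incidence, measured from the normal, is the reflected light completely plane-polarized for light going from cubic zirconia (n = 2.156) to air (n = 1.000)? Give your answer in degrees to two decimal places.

θ_B ≈ 24.88°

At Brewster's angle the reflected and refracted rays are perpendicular, which with Snell's law gives tan θ_B = n₂/n₁.
Here n₂/n₁ = 1.000/2.156 = 0.4638, and Brewster's law gives tan θ_B = n₂/n₁. Taking the arctangent, θ_B = 24.88°.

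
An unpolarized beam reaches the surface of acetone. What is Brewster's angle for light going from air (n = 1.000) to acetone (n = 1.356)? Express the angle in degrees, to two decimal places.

θ_B ≈ 53.59°

Here n₂/n₁ = 1.356/1.000 = 1.3560, and Brewster's law gives tan θ_B = n₂/n₁.
θ_B = arctan(1.3560) = 53.59°.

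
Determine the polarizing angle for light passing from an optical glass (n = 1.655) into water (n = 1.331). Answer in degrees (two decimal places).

θ_B ≈ 38.81°

Brewster's condition: tan θ_B = n₂/n₁ = 1.331/1.655 = 0.8042.
So θ_B = arctan 0.8042 = 38.81°.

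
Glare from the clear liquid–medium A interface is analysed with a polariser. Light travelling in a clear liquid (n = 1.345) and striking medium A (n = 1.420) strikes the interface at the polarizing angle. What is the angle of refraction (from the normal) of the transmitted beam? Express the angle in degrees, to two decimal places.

tan θ_B = n₂/n₁ = 1.420/1.345 = 1.0558, so θ_B = 46.55°.
At Brewster's angle the reflected and refracted rays are perpendicular, so θ_t = 90° − θ_B = 90° − 46.55° = 43.45°.

θ_t ≈ 43.45°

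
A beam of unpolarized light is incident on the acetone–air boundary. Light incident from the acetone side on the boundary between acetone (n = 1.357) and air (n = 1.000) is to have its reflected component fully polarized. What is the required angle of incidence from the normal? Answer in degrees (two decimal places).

θ_B ≈ 36.39°

tan θ_B = n₂/n₁ = 1.000/1.357 = 0.7369.
θ_B = arctan(0.7369) = 36.39°.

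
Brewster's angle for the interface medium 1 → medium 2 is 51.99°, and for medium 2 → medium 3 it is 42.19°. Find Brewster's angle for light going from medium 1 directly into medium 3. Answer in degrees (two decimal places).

Each Brewster angle gives a ratio: n₂/n₁ = tan 51.99° = 1.2795, n₃/n₂ = tan 42.19° = 0.9064.
Multiplying, n₃/n₁ = 1.2795 × 0.9064 = 1.1598, and θ_B(1→3) = arctan 1.1598 = 49.23°.

θ_B ≈ 49.23°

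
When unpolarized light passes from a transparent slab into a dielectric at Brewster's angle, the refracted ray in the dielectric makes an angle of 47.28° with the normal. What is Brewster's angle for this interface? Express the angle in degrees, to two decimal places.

θ_B ≈ 42.72°

Brewster's condition makes the reflected and refracted beams perpendicular: θ_B + θ_t = 90°.
So θ_B = 90° − θ_t = 90° − 47.28° = 42.72°.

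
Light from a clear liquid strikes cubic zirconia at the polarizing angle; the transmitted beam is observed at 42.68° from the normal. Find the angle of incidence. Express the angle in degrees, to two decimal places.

Since the reflected and refracted rays are at right angles at the polarizing angle, θ_B + θ_t = 90°.
So θ_B = 90° − θ_t = 90° − 42.68° = 47.32°.

θ_B ≈ 47.32°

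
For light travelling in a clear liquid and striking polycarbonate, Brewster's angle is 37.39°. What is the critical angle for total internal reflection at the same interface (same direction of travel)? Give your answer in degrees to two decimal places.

θ_c ≈ 49.84°

From Brewster, n₂/n₁ = tan θ_B = tan 37.39° = 0.7643.
Then sin θ_c = n₂/n₁ = 0.7643, so θ_c = arcsin 0.7643 = 49.84°.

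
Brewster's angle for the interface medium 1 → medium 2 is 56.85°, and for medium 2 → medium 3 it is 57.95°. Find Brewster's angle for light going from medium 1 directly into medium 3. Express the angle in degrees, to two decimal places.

θ_B ≈ 67.76°

n₂/n₁ = tan 56.85° = 1.5311 and n₃/n₂ = tan 57.95° = 1.5972.
n₃/n₁ = 2.4455. Then tan θ_B(1→3) = n₃/n₁, so θ_B(1→3) = arctan(2.4455) = 67.76°.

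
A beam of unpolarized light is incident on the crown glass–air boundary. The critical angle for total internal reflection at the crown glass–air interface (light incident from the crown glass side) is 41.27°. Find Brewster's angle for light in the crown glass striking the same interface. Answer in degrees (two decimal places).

n₂/n₁ = sin θ_c = sin 41.27° = 0.6596.
tan θ_B equals the same ratio, so θ_B = arctan(0.6596) = 33.41°.

θ_B ≈ 33.41°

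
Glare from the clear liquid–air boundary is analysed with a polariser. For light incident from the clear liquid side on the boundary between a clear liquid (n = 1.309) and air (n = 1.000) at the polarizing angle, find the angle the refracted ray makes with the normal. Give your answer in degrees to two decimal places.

θ_t ≈ 52.62°

θ_B = arctan(n₂/n₁) = arctan(1.000/1.309) = 37.38°.
The refracted ray is perpendicular to the reflected ray, so θ_t = 90° − θ_B = 52.62°.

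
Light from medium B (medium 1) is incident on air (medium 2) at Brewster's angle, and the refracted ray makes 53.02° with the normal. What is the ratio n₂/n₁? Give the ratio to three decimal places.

At Brewster incidence θ_B = 90° − θ_t = 90° − 53.02° = 36.98°.
Then n₂/n₁ = tan θ_B = tan 36.98° = 0.753.

n₂/n₁ ≈ 0.753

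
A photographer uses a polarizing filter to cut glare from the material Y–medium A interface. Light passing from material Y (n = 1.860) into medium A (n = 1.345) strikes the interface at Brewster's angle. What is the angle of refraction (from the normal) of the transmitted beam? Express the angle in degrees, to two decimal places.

First find Brewster's angle: tan θ_B = 1.345/1.860 = 0.7231, giving θ_B = 35.87°.
At Brewster's angle the reflected and refracted rays are perpendicular, so θ_t = 90° − θ_B = 90° − 35.87° = 54.13°.

θ_t ≈ 54.13°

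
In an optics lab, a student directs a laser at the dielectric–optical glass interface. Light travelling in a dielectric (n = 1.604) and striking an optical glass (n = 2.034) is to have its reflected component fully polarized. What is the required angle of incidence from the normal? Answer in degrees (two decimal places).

θ_B ≈ 51.74°

Here n₂/n₁ = 2.034/1.604 = 1.2681, and Brewster's law gives tan θ_B = n₂/n₁.
So θ_B = arctan 1.2681 = 51.74°.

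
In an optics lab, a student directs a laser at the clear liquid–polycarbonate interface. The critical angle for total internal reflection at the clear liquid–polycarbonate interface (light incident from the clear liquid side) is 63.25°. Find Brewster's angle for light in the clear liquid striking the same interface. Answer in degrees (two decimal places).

At the critical angle sin θ_c = n₂/n₁, giving n₂/n₁ = sin 63.25° = 0.8930.
Then tan θ_B = n₂/n₁ = 0.8930, so θ_B = arctan 0.8930 = 41.76°.

θ_B ≈ 41.76°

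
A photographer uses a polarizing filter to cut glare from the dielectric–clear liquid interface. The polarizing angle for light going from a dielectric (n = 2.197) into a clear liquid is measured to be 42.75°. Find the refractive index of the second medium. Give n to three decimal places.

n ≈ 2.031

At the polarizing angle, tan θ_B = n₂/n₁ with n₁ on the incident side (a dielectric) and n₂ on the transmitted side (a clear liquid).
n₂ = n₁ tan θ_B = 2.197 × tan 42.75° = 2.031.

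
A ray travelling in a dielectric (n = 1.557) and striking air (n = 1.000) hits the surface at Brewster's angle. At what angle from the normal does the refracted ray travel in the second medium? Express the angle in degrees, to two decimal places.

θ_t ≈ 57.29°

tan θ_B = n₂/n₁ = 1.000/1.557 = 0.6423, so θ_B = 32.71°.
At Brewster's angle the reflected and refracted rays are perpendicular, so θ_t = 90° − θ_B = 90° − 32.71° = 57.29°.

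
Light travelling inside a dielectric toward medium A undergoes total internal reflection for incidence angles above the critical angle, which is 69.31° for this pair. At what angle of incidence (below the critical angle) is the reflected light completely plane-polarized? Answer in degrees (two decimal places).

sin θ_c = n₂/n₁, so n₂/n₁ = sin 69.31° = 0.9355.
Brewster: tan θ_B = n₂/n₁ = 0.9355.
θ_B = arctan(0.9355) = 43.09°.

θ_B ≈ 43.09°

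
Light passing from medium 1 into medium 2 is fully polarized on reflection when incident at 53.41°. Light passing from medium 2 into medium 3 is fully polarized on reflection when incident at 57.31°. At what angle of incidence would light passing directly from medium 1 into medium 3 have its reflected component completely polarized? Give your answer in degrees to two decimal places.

tan θ_B(1→2) = n₂/n₁ = tan 53.41° = 1.3470.
tan θ_B(2→3) = n₃/n₂ = tan 57.31° = 1.5583.
n₃/n₁ = 2.0990. Then tan θ_B(1→3) = n₃/n₁, so θ_B(1→3) = arctan(2.0990) = 64.53°.

θ_B ≈ 64.53°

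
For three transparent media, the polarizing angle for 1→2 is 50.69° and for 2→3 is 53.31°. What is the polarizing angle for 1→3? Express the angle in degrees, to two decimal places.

Each Brewster angle gives a ratio: n₂/n₁ = tan 50.69° = 1.2213, n₃/n₂ = tan 53.31° = 1.3421.
n₃/n₁ = 1.6391. Then tan θ_B(1→3) = n₃/n₁, so θ_B(1→3) = arctan(1.6391) = 58.61°.

θ_B ≈ 58.61°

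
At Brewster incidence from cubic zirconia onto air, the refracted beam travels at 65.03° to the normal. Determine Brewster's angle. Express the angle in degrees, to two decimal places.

Brewster's condition makes the reflected and refracted beams perpendicular: θ_B + θ_t = 90°.
So θ_B = 90° − θ_t = 90° − 65.03° = 24.97°.

θ_B ≈ 24.97°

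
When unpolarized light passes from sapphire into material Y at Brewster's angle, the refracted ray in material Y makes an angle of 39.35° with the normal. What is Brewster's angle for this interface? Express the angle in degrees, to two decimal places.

At Brewster's angle the reflected and refracted rays are perpendicular, so θ_B + θ_t = 90°.
So θ_B = 90° − θ_t = 90° − 39.35° = 50.65°.

θ_B ≈ 50.65°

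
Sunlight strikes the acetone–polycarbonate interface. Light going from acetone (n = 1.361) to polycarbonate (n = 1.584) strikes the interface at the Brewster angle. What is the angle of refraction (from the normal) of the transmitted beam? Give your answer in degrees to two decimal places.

θ_B = arctan(n₂/n₁) = arctan(1.584/1.361) = 49.33°.
Since θ_B + θ_t = 90° at Brewster incidence, θ_t = 90° − 49.33° = 40.67°.

θ_t ≈ 40.67°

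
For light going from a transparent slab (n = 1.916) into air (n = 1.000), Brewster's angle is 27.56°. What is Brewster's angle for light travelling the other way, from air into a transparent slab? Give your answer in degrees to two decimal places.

θ_B' ≈ 62.44°

Reversing the direction swaps n₁ and n₂, so tan θ_B' = 1/tan θ_B and θ_B' = 90° − θ_B.
Hence θ_B' = 90° − 27.56° = 62.44°.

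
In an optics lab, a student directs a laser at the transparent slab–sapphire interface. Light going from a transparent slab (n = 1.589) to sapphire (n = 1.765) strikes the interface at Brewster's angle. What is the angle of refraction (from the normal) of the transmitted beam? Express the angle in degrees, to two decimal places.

First find Brewster's angle: tan θ_B = 1.765/1.589 = 1.1108, giving θ_B = 48.00°.
At Brewster's angle the reflected and refracted rays are perpendicular, so θ_t = 90° − θ_B = 90° − 48.00° = 42.00°.

θ_t ≈ 42.00°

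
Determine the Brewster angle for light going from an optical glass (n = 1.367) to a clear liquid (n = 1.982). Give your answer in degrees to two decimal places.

θ_B ≈ 55.41°

Brewster's condition: tan θ_B = n₂/n₁ = 1.982/1.367 = 1.4499. Taking the arctangent, θ_B = 55.41°.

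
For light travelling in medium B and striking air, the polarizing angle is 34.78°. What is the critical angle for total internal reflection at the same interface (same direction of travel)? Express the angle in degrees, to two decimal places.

θ_c ≈ 43.99°

tan θ_B = n₂/n₁ = tan 34.78° = 0.6945.
Total internal reflection: sin θ_c = n₂/n₁ = 0.6945.
θ_c = arcsin(0.6945) = 43.99°.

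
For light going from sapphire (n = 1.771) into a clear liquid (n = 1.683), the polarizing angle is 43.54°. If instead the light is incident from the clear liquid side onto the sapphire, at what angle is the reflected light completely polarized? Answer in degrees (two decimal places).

θ_B' ≈ 46.46°

tan θ_B' = n₁/n₂ = 1/tan θ_B, so θ_B' = 90° − θ_B.
θ_B' = 90° − 43.54° = 46.46°.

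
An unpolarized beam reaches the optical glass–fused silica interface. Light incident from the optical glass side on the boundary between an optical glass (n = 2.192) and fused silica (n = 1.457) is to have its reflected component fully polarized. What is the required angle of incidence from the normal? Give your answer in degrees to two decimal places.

Brewster's condition: tan θ_B = n₂/n₁ = 1.457/2.192 = 0.6647.
So θ_B = arctan 0.6647 = 33.61°.

θ_B ≈ 33.61°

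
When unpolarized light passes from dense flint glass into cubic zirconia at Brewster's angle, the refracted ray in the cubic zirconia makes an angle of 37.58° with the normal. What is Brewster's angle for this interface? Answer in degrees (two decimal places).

θ_B ≈ 52.42°

At Brewster's angle the reflected and refracted rays are perpendicular, so θ_B + θ_t = 90°.
So θ_B = 90° − θ_t = 90° − 37.58° = 52.42°.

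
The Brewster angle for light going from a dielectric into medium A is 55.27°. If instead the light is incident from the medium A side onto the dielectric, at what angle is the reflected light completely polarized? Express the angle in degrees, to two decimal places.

θ_B' ≈ 34.73°

tan θ_B' = n₁/n₂ = 1/tan θ_B, so θ_B' = 90° − θ_B.
θ_B' = 90° − 55.27° = 34.73°.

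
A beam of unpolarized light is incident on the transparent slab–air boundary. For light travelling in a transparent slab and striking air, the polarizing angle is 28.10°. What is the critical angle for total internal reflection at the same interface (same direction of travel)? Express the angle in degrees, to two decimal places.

θ_c ≈ 32.27°

tan θ_B = n₂/n₁ = tan 28.10° = 0.5340.
Total internal reflection: sin θ_c = n₂/n₁ = 0.5340.
θ_c = arcsin(0.5340) = 32.27°.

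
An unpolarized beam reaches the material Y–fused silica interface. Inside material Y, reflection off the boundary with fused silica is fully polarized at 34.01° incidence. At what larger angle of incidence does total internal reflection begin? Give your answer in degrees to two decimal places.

n₂/n₁ = tan 34.01° = 0.6748; the critical angle satisfies sin θ_c = n₂/n₁.
θ_c = arcsin(0.6748) = 42.44°.

θ_c ≈ 42.44°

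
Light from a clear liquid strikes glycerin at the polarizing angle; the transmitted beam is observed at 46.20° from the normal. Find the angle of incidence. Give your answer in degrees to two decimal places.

θ_B ≈ 43.80°

Brewster's condition makes the reflected and refracted beams perpendicular: θ_B + θ_t = 90°.
θ_B = 90° − 46.20° = 43.80°.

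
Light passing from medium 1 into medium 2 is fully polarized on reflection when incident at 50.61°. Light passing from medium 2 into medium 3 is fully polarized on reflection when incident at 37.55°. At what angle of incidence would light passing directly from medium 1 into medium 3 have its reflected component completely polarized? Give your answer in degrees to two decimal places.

tan θ_B(1→2) = n₂/n₁ = tan 50.61° = 1.2179.
tan θ_B(2→3) = n₃/n₂ = tan 37.55° = 0.7687.
n₃/n₁ = 0.9362. Then tan θ_B(1→3) = n₃/n₁, so θ_B(1→3) = arctan(0.9362) = 43.11°.

θ_B ≈ 43.11°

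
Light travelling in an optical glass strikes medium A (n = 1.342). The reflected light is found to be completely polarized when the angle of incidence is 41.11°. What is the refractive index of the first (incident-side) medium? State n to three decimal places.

Brewster's law: tan θ_B = n₂/n₁ (light incident in an optical glass, refracted into medium A).
n₁ = n₂ / tan θ_B = 1.342 / tan 41.11° = 1.538.

n ≈ 1.538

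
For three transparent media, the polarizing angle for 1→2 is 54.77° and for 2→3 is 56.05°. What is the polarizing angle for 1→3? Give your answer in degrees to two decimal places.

θ_B ≈ 64.57°

tan θ_B(1→2) = n₂/n₁ = tan 54.77° = 1.4160.
tan θ_B(2→3) = n₃/n₂ = tan 56.05° = 1.4854.
So n₃/n₁ = (n₂/n₁)(n₃/n₂) = 1.4160 × 1.4854 = 2.1033.
θ_B(1→3) = arctan(2.1033) = 64.57°.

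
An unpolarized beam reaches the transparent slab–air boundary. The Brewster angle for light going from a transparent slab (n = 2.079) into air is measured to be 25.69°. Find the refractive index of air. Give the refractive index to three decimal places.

n ≈ 1.000

Brewster's law: tan θ_B = n₂/n₁ (light incident in a transparent slab, refracted into air).
n₂ = n₁ tan θ_B = 2.079 × tan 25.69° = 1.000.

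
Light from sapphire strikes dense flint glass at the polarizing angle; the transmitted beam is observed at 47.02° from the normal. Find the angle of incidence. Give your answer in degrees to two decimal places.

Since the reflected and refracted rays are at right angles at the polarizing angle, θ_B + θ_t = 90°.
So θ_B = 90° − θ_t = 90° − 47.02° = 42.98°.

θ_B ≈ 42.98°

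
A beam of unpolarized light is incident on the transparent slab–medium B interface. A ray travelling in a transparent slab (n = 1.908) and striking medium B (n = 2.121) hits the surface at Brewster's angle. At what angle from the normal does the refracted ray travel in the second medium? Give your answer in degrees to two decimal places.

θ_t ≈ 41.97°

tan θ_B = n₂/n₁ = 2.121/1.908 = 1.1116, so θ_B = 48.03°.
At Brewster's angle the reflected and refracted rays are perpendicular, so θ_t = 90° − θ_B = 90° − 48.03° = 41.97°.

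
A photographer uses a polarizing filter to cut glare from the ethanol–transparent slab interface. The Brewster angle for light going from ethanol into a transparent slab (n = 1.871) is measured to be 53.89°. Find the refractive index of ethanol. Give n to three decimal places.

Full polarization of the reflected beam means tan θ_B = n₂/n₁, where n₁ is the incident medium (ethanol).
n₁ = n₂ / tan θ_B = 1.871 / tan 53.89° = 1.365.

n ≈ 1.365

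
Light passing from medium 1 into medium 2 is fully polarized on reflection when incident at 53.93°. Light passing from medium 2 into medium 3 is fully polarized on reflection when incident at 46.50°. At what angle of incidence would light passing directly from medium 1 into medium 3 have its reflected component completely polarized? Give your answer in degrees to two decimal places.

n₂/n₁ = tan 53.93° = 1.3729 and n₃/n₂ = tan 46.50° = 1.0538.
n₃/n₁ = 1.4467. Then tan θ_B(1→3) = n₃/n₁, so θ_B(1→3) = arctan(1.4467) = 55.35°.

θ_B ≈ 55.35°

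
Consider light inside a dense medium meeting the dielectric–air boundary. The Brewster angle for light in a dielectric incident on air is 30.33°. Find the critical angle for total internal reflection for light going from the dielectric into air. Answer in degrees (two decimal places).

tan θ_B = n₂/n₁ = tan 30.33° = 0.5851.
Total internal reflection: sin θ_c = n₂/n₁ = 0.5851.
θ_c = arcsin(0.5851) = 35.81°.

θ_c ≈ 35.81°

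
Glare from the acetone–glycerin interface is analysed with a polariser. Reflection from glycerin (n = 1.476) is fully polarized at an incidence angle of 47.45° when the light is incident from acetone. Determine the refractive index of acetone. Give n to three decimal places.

n ≈ 1.355

Full polarization of the reflected beam means tan θ_B = n₂/n₁, where n₁ is the incident medium (acetone).
n₁ = n₂ / tan θ_B = 1.476 / tan 47.45° = 1.355.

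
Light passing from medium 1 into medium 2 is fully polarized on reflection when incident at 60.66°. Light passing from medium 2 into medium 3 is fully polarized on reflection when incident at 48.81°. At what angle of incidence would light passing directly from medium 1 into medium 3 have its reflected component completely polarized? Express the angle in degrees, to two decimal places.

θ_B ≈ 63.81°

Each Brewster angle gives a ratio: n₂/n₁ = tan 60.66° = 1.7791, n₃/n₂ = tan 48.81° = 1.1427.
Multiplying, n₃/n₁ = 1.7791 × 1.1427 = 2.0329, and θ_B(1→3) = arctan 2.0329 = 63.81°.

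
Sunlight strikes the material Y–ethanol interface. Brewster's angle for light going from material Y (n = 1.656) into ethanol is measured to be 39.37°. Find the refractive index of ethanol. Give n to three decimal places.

n ≈ 1.359

At Brewster's angle, tan θ_B = n₂/n₁ with n₁ on the incident side (material Y) and n₂ on the transmitted side (ethanol).
n₂ = n₁ tan θ_B = 1.656 × tan 39.37° = 1.359.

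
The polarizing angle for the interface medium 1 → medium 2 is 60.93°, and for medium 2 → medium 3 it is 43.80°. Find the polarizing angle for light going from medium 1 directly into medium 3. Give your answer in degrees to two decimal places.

tan θ_B(1→2) = n₂/n₁ = tan 60.93° = 1.7989.
tan θ_B(2→3) = n₃/n₂ = tan 43.80° = 0.9590.
Multiplying, n₃/n₁ = 1.7989 × 0.9590 = 1.7250, and θ_B(1→3) = arctan 1.7250 = 59.90°.

θ_B ≈ 59.90°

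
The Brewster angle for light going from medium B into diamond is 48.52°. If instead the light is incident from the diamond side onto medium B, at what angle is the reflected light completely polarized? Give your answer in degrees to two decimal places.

The two Brewster angles are complementary: θ_B' = 90° − θ_B = 90° − 48.52° = 41.48°.

θ_B' ≈ 41.48°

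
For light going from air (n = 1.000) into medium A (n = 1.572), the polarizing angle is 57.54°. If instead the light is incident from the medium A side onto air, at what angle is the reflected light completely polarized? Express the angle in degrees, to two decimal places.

θ_B' ≈ 32.46°

The two Brewster angles are complementary: θ_B' = 90° − θ_B = 90° − 57.54° = 32.46°.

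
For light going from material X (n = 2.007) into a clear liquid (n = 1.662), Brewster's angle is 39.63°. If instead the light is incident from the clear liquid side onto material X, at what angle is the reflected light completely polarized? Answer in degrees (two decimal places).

θ_B' ≈ 50.37°

Reversing the direction swaps n₁ and n₂, so tan θ_B' = 1/tan θ_B and θ_B' = 90° − θ_B.
Hence θ_B' = 90° − 39.63° = 50.37°.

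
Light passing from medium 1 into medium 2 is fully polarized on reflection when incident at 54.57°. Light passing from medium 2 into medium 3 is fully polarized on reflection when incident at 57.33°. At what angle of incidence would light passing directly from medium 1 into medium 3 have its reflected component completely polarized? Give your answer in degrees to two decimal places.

θ_B ≈ 65.48°

Each Brewster angle gives a ratio: n₂/n₁ = tan 54.57° = 1.4056, n₃/n₂ = tan 57.33° = 1.5595.
So n₃/n₁ = (n₂/n₁)(n₃/n₂) = 1.4056 × 1.5595 = 2.1919.
θ_B(1→3) = arctan(2.1919) = 65.48°.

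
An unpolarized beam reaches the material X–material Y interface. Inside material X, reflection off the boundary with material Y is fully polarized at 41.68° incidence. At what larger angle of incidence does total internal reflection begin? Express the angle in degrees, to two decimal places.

θ_c ≈ 62.92°

tan θ_B = n₂/n₁ = tan 41.68° = 0.8903.
Total internal reflection: sin θ_c = n₂/n₁ = 0.8903.
θ_c = arcsin(0.8903) = 62.92°.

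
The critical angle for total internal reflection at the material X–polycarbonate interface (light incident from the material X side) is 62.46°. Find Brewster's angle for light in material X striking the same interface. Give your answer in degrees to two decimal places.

θ_B ≈ 41.56°

At the critical angle sin θ_c = n₂/n₁, giving n₂/n₁ = sin 62.46° = 0.8867.
Then tan θ_B = n₂/n₁ = 0.8867, so θ_B = arctan 0.8867 = 41.56°.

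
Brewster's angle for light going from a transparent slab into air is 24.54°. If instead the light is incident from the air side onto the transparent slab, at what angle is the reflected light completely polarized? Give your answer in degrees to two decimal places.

θ_B' ≈ 65.46°

The two Brewster angles are complementary: θ_B' = 90° − θ_B = 90° − 24.54° = 65.46°.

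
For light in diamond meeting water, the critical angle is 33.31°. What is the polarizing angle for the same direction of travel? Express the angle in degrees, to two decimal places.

n₂/n₁ = sin θ_c = sin 33.31° = 0.5492.
tan θ_B equals the same ratio, so θ_B = arctan(0.5492) = 28.77°.

θ_B ≈ 28.77°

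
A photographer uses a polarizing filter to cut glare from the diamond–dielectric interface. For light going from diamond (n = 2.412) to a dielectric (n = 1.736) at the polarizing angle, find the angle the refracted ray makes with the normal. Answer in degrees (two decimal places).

θ_B = arctan(n₂/n₁) = arctan(1.736/2.412) = 35.74°.
Since θ_B + θ_t = 90° at Brewster incidence, θ_t = 90° − 35.74° = 54.26°.

θ_t ≈ 54.26°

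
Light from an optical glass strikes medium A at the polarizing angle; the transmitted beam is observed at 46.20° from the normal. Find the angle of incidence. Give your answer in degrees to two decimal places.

θ_B ≈ 43.80°

At Brewster's angle the reflected and refracted rays are perpendicular, so θ_B + θ_t = 90°.
θ_B = 90° − 46.20° = 43.80°.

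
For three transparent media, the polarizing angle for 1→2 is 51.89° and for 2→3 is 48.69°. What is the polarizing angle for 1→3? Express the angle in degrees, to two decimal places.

tan θ_B(1→2) = n₂/n₁ = tan 51.89° = 1.2749.
tan θ_B(2→3) = n₃/n₂ = tan 48.69° = 1.1379.
So n₃/n₁ = (n₂/n₁)(n₃/n₂) = 1.2749 × 1.1379 = 1.4507.
θ_B(1→3) = arctan(1.4507) = 55.42°.

θ_B ≈ 55.42°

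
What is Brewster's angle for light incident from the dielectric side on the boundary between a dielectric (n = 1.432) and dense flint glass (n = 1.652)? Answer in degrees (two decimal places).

θ_B ≈ 49.08°

Here n₂/n₁ = 1.652/1.432 = 1.1536, and Brewster's law gives tan θ_B = n₂/n₁.
So θ_B = arctan 1.1536 = 49.08°.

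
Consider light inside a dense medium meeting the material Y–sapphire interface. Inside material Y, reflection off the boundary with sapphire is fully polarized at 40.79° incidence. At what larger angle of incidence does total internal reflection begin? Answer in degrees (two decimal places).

tan θ_B = n₂/n₁ = tan 40.79° = 0.8629.
Total internal reflection: sin θ_c = n₂/n₁ = 0.8629.
θ_c = arcsin(0.8629) = 59.64°.

θ_c ≈ 59.64°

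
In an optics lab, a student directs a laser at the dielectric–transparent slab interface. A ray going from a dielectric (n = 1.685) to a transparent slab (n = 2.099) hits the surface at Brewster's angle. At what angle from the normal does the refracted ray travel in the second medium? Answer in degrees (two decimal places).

First find Brewster's angle: tan θ_B = 2.099/1.685 = 1.2457, giving θ_B = 51.24°.
The refracted ray is perpendicular to the reflected ray, so θ_t = 90° − θ_B = 38.76°.

θ_t ≈ 38.76°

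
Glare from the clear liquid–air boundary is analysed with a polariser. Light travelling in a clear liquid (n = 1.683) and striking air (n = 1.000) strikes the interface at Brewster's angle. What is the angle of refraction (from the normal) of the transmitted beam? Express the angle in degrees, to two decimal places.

θ_t ≈ 59.28°

θ_B = arctan(n₂/n₁) = arctan(1.000/1.683) = 30.72°.
The refracted ray is perpendicular to the reflected ray, so θ_t = 90° − θ_B = 59.28°.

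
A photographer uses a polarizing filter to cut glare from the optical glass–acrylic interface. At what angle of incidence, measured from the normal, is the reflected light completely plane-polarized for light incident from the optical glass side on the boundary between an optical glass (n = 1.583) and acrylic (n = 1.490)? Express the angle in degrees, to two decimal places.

At Brewster's angle the reflected and refracted rays are perpendicular, which with Snell's law gives tan θ_B = n₂/n₁.
Here n₂/n₁ = 1.490/1.583 = 0.9413, and Brewster's law gives tan θ_B = n₂/n₁. Taking the arctangent, θ_B = 43.27°.

θ_B ≈ 43.27°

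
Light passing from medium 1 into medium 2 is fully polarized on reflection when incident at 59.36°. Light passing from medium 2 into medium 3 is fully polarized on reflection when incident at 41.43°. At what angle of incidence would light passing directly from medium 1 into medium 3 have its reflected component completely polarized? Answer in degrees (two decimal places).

θ_B ≈ 56.13°

tan θ_B(1→2) = n₂/n₁ = tan 59.36° = 1.6882.
tan θ_B(2→3) = n₃/n₂ = tan 41.43° = 0.8825.
Multiplying, n₃/n₁ = 1.6882 × 0.8825 = 1.4899, and θ_B(1→3) = arctan 1.4899 = 56.13°.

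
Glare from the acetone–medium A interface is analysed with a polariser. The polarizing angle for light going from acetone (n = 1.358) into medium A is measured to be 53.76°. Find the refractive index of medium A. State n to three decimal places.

n ≈ 1.853

At the polarizing angle, tan θ_B = n₂/n₁ with n₁ on the incident side (acetone) and n₂ on the transmitted side (medium A).
n₂ = n₁ tan θ_B = 1.358 × tan 53.76° = 1.853.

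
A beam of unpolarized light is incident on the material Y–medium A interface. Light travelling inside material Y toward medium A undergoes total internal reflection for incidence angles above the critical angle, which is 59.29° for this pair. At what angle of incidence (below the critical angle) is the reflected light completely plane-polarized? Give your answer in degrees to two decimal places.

θ_B ≈ 40.69°

n₂/n₁ = sin θ_c = sin 59.29° = 0.8598.
tan θ_B equals the same ratio, so θ_B = arctan(0.8598) = 40.69°.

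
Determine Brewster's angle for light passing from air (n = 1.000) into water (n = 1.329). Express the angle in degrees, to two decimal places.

θ_B ≈ 53.04°

Here n₂/n₁ = 1.329/1.000 = 1.3290, and Brewster's law gives tan θ_B = n₂/n₁. Taking the arctangent, θ_B = 53.04°.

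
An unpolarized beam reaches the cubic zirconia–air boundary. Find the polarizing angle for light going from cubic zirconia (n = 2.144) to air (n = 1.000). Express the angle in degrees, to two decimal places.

tan θ_B = n₂/n₁ = 1.000/2.144 = 0.4664.
θ_B = arctan(0.4664) = 25.01°.

θ_B ≈ 25.01°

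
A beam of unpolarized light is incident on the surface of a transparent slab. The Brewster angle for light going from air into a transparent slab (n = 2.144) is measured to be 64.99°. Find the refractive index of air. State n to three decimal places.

At the Brewster angle, tan θ_B = n₂/n₁ with n₁ on the incident side (air) and n₂ on the transmitted side (a transparent slab).
n₁ = n₂ / tan θ_B = 2.144 / tan 64.99° = 1.000.

n ≈ 1.000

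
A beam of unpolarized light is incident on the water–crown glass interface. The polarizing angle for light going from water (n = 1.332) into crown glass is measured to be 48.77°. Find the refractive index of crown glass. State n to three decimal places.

Brewster's law: tan θ_B = n₂/n₁ (light incident in water, refracted into crown glass).
n₂ = n₁ tan θ_B = 1.332 × tan 48.77° = 1.520.

n ≈ 1.520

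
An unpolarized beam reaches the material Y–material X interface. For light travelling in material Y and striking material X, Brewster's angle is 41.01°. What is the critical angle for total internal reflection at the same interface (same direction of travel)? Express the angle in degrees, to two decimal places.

tan θ_B = n₂/n₁ = tan 41.01° = 0.8696.
Total internal reflection: sin θ_c = n₂/n₁ = 0.8696.
θ_c = arcsin(0.8696) = 60.41°.

θ_c ≈ 60.41°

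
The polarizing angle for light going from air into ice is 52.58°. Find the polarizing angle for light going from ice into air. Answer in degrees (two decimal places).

tan θ_B' = n₁/n₂ = 1/tan θ_B, so θ_B' = 90° − θ_B.
θ_B' = 90° − 52.58° = 37.42°.

θ_B' ≈ 37.42°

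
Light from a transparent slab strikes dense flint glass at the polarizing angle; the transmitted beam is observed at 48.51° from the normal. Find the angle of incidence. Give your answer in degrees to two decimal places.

Since the reflected and refracted rays are at right angles at the polarizing angle, θ_B + θ_t = 90°.
So θ_B = 90° − θ_t = 90° − 48.51° = 41.49°.

θ_B ≈ 41.49°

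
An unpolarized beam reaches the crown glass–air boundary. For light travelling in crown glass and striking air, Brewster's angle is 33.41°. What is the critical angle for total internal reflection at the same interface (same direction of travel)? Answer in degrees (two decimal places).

θ_c ≈ 41.27°

From Brewster, n₂/n₁ = tan θ_B = tan 33.41° = 0.6596.
Then sin θ_c = n₂/n₁ = 0.6596, so θ_c = arcsin 0.6596 = 41.27°.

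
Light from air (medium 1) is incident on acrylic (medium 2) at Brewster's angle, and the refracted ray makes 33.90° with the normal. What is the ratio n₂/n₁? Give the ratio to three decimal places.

θ_B + θ_t = 90°, so θ_B = 90° − 33.90° = 56.10°.
tan θ_B = n₂/n₁, so n₂/n₁ = tan 56.10° = 1.488.

n₂/n₁ ≈ 1.488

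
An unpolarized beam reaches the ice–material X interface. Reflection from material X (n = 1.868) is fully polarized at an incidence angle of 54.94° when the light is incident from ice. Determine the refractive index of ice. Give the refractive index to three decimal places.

At the Brewster angle, tan θ_B = n₂/n₁ with n₁ on the incident side (ice) and n₂ on the transmitted side (material X).
n₁ = n₂ / tan θ_B = 1.868 / tan 54.94° = 1.311.

n ≈ 1.311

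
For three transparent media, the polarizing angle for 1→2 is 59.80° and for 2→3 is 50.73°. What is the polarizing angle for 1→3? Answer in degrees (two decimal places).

θ_B ≈ 64.55°

tan θ_B(1→2) = n₂/n₁ = tan 59.80° = 1.7182.
tan θ_B(2→3) = n₃/n₂ = tan 50.73° = 1.2231.
Multiplying, n₃/n₁ = 1.7182 × 1.2231 = 2.1014, and θ_B(1→3) = arctan 2.1014 = 64.55°.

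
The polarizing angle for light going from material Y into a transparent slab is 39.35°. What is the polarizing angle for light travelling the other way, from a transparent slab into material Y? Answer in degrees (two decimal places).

θ_B' ≈ 50.65°

tan θ_B' = n₁/n₂ = 1/tan θ_B, so θ_B' = 90° − θ_B.
θ_B' = 90° − 39.35° = 50.65°.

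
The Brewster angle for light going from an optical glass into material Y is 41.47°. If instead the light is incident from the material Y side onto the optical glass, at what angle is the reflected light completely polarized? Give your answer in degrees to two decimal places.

θ_B' ≈ 48.53°

The two Brewster angles are complementary: θ_B' = 90° − θ_B = 90° − 41.47° = 48.53°.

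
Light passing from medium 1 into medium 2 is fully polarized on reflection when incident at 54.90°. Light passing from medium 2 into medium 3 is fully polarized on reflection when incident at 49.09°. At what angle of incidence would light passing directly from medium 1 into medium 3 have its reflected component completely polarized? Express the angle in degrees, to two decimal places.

tan θ_B(1→2) = n₂/n₁ = tan 54.90° = 1.4229.
tan θ_B(2→3) = n₃/n₂ = tan 49.09° = 1.1540.
So n₃/n₁ = (n₂/n₁)(n₃/n₂) = 1.4229 × 1.1540 = 1.6420.
θ_B(1→3) = arctan(1.6420) = 58.66°.

θ_B ≈ 58.66°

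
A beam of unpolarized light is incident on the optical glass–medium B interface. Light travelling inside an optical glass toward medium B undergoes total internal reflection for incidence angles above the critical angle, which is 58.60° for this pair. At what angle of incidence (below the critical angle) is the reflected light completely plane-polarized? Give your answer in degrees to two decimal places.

θ_B ≈ 40.48°

sin θ_c = n₂/n₁, so n₂/n₁ = sin 58.60° = 0.8536.
Brewster: tan θ_B = n₂/n₁ = 0.8536.
θ_B = arctan(0.8536) = 40.48°.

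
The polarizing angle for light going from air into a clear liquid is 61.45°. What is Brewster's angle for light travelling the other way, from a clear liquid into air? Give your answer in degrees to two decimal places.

θ_B' ≈ 28.55°

The two Brewster angles are complementary: θ_B' = 90° − θ_B = 90° − 61.45° = 28.55°.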